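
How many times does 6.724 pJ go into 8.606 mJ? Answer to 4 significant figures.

(8.606e-3) / (6.724e-12) = 1.2799e9

1280000000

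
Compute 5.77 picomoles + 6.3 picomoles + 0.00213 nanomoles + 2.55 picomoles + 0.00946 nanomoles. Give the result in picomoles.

In picomoles:
  5.77 picomoles → 5.77
  6.3 picomoles → 6.3
  0.00213 nanomoles = 0.00213 × 10^3 picomoles = 2.13
  2.55 picomoles → 2.55
  0.00946 nanomoles = 0.00946 × 10^3 picomoles = 9.46
Sum: 5.77 + 6.3 + 2.13 + 2.55 + 9.46 = 26.21

26.21 picomoles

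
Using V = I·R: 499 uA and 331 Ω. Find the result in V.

499 × 10^-6 × 331 = 165169 × 10^-6 V

0.165169 V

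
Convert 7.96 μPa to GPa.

micro = 10^-6, giga = 10^9; factor is 10^-15.
7.96 × 10^-15 = 0.00000000000000796

0.00000000000000796 GPa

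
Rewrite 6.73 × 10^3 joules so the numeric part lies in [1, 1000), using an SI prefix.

= 6.73 × 10^3 joules; 10^3 is kilo.

6.73 kilojoules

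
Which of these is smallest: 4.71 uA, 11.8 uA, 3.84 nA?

3.84 nA

4.71 uA = 0.00000471 A
11.8 uA = 0.0000118 A
3.84 nA = 0.00000000384 A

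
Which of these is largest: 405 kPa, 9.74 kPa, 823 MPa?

405 kPa = 405000 Pa
9.74 kPa = 9740 Pa
823 MPa = 823000000 Pa

823 MPa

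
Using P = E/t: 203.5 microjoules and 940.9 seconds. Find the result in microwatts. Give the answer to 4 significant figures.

(203.5 × 10^-6) / (940.9) = 0.216282 × 10^-6 W

0.2163 microwatts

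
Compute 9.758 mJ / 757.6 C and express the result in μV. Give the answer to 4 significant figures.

(9.758 × 10^-3) / (757.6) = 0.0128801 × 10^-3 V

12.88 μV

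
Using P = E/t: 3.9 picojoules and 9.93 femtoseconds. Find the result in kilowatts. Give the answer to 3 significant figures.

0.393 kilowatts

(3.9 × 10⁻¹²) / (9.93 × 10⁻¹⁵) = 0.39275 × 10³ W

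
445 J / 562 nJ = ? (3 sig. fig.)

(445) / (562e-9) = 0.7918e9

792000000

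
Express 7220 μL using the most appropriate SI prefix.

= 7.22 × 10^-3 L; 10^-3 is milli.

7.22 mL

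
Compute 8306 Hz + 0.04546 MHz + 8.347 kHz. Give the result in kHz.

In kHz:
  8306 Hz = 8306e-3 kHz = 8.306
  0.04546 MHz = 0.04546e3 kHz = 45.46
  8.347 kHz → 8.347
Sum: 8.306 + 45.46 + 8.347 = 62.113

62.113 kHz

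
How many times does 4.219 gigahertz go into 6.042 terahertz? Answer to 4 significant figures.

1432

(6.042 × 10^12) / (4.219 × 10^9) = 1.4321 × 10^3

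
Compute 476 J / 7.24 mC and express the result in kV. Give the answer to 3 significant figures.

65.7 kV

(476) / (7.24e-3) = 65.746e3 V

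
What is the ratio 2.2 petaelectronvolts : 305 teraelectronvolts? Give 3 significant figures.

7.21

(2.2 × 10^15) / (305 × 10^12) = 0.007213 × 10^3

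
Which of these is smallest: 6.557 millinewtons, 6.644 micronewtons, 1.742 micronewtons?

1.742 micronewtons

6.557 millinewtons = 0.006557 newtons
6.644 micronewtons = 0.000006644 newtons
1.742 micronewtons = 0.000001742 newtons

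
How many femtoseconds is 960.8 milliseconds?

milli = 1e-3, femto = 1e-15; factor is 1e12.
960.8 × 1e12 = 960800000000000

960800000000000 femtoseconds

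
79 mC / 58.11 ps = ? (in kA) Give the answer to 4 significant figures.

(79 × 10^-3) / (58.11 × 10^-12) = 1.35949 × 10^9 A

1359000 kA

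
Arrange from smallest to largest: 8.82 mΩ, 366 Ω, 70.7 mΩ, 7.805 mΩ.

7.805 mΩ < 8.82 mΩ < 70.7 mΩ < 366 Ω

8.82 mΩ = 0.00882 Ω
366 Ω = 366 Ω
70.7 mΩ = 0.0707 Ω
7.805 mΩ = 0.007805 Ω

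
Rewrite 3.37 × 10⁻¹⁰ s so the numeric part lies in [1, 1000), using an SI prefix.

= 337 × 10⁻¹² s; 10⁻¹² is pico.

337 ps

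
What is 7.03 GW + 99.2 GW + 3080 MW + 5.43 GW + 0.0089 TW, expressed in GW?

In GW:
  7.03 GW → 7.03
  99.2 GW → 99.2
  3080 MW = 3080 × 10⁻³ GW = 3.08
  5.43 GW → 5.43
  0.0089 TW = 0.0089 × 10³ GW = 8.9
Sum: 7.03 + 99.2 + 3.08 + 5.43 + 8.9 = 123.64

123.64 GW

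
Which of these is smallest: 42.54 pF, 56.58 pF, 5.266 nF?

42.54 pF

42.54 pF = 0.00000000004254 F
56.58 pF = 0.00000000005658 F
5.266 nF = 0.000000005266 F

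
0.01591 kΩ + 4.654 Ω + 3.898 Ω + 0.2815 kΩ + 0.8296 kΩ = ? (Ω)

1135.562 Ω

In Ω:
  0.01591 kΩ = 0.01591e3 Ω = 15.91
  4.654 Ω → 4.654
  3.898 Ω → 3.898
  0.2815 kΩ = 0.2815e3 Ω = 281.5
  0.8296 kΩ = 0.8296e3 Ω = 829.6
Sum: 15.91 + 4.654 + 3.898 + 281.5 + 829.6 = 1135.562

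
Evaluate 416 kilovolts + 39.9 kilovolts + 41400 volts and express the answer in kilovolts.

In kilovolts:
  416 kilovolts → 416
  39.9 kilovolts → 39.9
  41400 volts = 41400e-3 kilovolts = 41.4
Sum: 416 + 39.9 + 41.4 = 497.3

497.3 kilovolts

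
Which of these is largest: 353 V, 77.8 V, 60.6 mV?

353 V = 353 V
77.8 V = 77.8 V
60.6 mV = 0.0606 V

353 V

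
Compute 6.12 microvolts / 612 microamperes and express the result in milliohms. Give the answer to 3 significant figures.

10.0 milliohms

(6.12e-6) / (612e-6) = 0.01 Ω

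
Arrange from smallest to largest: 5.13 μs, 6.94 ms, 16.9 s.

5.13 μs < 6.94 ms < 16.9 s

5.13 μs = 0.00000513 s
6.94 ms = 0.00694 s
16.9 s = 16.9 s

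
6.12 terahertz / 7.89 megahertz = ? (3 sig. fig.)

(6.12 × 10¹²) / (7.89 × 10⁶) = 0.7757 × 10⁶

776000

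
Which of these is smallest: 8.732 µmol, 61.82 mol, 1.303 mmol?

8.732 µmol = 0.000008732 mol
61.82 mol = 61.82 mol
1.303 mmol = 0.001303 mol

8.732 µmol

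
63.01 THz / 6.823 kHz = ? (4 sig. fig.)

9235000000

(63.01 × 10¹²) / (6.823 × 10³) = 9.2349 × 10⁹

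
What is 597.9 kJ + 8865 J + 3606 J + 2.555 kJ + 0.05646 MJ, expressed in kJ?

669.386 kJ

In kJ:
  597.9 kJ → 597.9
  8865 J = 8865 × 10^-3 kJ = 8.865
  3606 J = 3606 × 10^-3 kJ = 3.606
  2.555 kJ → 2.555
  0.05646 MJ = 0.05646 × 10^3 kJ = 56.46
Sum: 597.9 + 8.865 + 3.606 + 2.555 + 56.46 = 669.386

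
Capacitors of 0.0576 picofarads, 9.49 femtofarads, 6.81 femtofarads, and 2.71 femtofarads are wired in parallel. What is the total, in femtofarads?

In femtofarads:
  0.0576 picofarads = 0.0576e3 femtofarads = 57.6
  9.49 femtofarads → 9.49
  6.81 femtofarads → 6.81
  2.71 femtofarads → 2.71
Sum: 57.6 + 9.49 + 6.81 + 2.71 = 76.61

76.61 femtofarads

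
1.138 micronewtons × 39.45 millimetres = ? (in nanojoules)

44.8941 nanojoules

1.138e-6 × 39.45e-3 = 44.8941e-9 J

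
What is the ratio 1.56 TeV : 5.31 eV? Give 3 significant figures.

294000000000

(1.56e12) / (5.31) = 0.2938e12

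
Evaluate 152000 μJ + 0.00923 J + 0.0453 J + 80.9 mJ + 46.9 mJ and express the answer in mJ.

334.33 mJ

In mJ:
  152000 μJ = 152000 × 10^-3 mJ = 152
  0.00923 J = 0.00923 × 10^3 mJ = 9.23
  0.0453 J = 0.0453 × 10^3 mJ = 45.3
  80.9 mJ → 80.9
  46.9 mJ → 46.9
Sum: 152 + 9.23 + 45.3 + 80.9 + 46.9 = 334.33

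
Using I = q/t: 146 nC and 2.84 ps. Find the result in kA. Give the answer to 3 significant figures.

51.4 kA

(146e-9) / (2.84e-12) = 51.408e3 A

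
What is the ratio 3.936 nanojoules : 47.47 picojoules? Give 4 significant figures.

(3.936e-9) / (47.47e-12) = 0.082916e3

82.92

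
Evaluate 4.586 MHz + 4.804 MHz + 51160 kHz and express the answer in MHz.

60.55 MHz

In MHz:
  4.586 MHz → 4.586
  4.804 MHz → 4.804
  51160 kHz = 51160 × 10^-3 MHz = 51.16
Sum: 4.586 + 4.804 + 51.16 = 60.55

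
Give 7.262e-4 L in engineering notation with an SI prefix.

= 726.2e-6 L; 1e-6 is micro.

726.2 µL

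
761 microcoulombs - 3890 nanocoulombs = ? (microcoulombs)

757.11 microcoulombs

In microcoulombs:
  761 microcoulombs → 761
  3890 nanocoulombs = 3890 × 10⁻³ microcoulombs = 3.89
Difference: 761 - 3.89 = 757.11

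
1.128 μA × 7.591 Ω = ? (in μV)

1.128 × 10⁻⁶ × 7.591 = 8.562648 × 10⁻⁶ V

8.562648 μV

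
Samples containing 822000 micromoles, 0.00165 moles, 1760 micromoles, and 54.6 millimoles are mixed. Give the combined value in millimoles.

In millimoles:
  822000 micromoles = 822000e-3 millimoles = 822
  0.00165 moles = 0.00165e3 millimoles = 1.65
  1760 micromoles = 1760e-3 millimoles = 1.76
  54.6 millimoles → 54.6
Sum: 822 + 1.65 + 1.76 + 54.6 = 880.01

880.01 millimoles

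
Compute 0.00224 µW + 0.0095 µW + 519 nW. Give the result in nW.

530.74 nW

In nW:
  0.00224 µW = 0.00224e3 nW = 2.24
  0.0095 µW = 0.0095e3 nW = 9.5
  519 nW → 519
Sum: 2.24 + 9.5 + 519 = 530.74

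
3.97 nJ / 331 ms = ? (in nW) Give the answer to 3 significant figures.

(3.97e-9) / (331e-3) = 0.011994e-6 W

12.0 nW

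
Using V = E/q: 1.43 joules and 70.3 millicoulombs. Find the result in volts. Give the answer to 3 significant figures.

(1.43) / (70.3 × 10^-3) = 0.020341 × 10^3 V

20.3 volts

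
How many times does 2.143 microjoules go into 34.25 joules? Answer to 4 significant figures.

(34.25) / (2.143 × 10⁻⁶) = 15.982 × 10⁶

15980000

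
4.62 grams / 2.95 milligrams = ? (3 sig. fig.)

1570

(4.62) / (2.95e-3) = 1.566e3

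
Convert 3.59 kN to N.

3590 N

kilo = 1e3, (no prefix) = 1e0; factor is 1e3.
3.59 × 1e3 = 3590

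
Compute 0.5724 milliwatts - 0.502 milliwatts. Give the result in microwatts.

70.4 microwatts

In microwatts:
  0.5724 milliwatts = 0.5724 × 10³ microwatts = 572.4
  0.502 milliwatts = 0.502 × 10³ microwatts = 502
Difference: 572.4 - 502 = 70.4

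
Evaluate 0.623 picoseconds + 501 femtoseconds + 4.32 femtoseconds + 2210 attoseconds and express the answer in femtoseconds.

1130.53 femtoseconds

In femtoseconds:
  0.623 picoseconds = 0.623e3 femtoseconds = 623
  501 femtoseconds → 501
  4.32 femtoseconds → 4.32
  2210 attoseconds = 2210e-3 femtoseconds = 2.21
Sum: 623 + 501 + 4.32 + 2.21 = 1130.53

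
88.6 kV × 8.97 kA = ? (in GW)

88.6 × 10^3 × 8.97 × 10^3 = 794.742 × 10^6 W

0.794742 GW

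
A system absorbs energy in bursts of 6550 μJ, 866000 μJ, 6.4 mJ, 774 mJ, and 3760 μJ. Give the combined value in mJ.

In mJ:
  6550 μJ = 6550 × 10⁻³ mJ = 6.55
  866000 μJ = 866000 × 10⁻³ mJ = 866
  6.4 mJ → 6.4
  774 mJ → 774
  3760 μJ = 3760 × 10⁻³ mJ = 3.76
Sum: 6.55 + 866 + 6.4 + 774 + 3.76 = 1656.71

1656.71 mJ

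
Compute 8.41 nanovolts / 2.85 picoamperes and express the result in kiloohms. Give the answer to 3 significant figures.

(8.41e-9) / (2.85e-12) = 2.9509e3 Ω

2.95 kiloohms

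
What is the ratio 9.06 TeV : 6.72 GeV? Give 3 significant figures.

(9.06 × 10^12) / (6.72 × 10^9) = 1.348 × 10^3

1350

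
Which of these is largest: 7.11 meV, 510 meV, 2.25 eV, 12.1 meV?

7.11 meV = 0.00711 eV
510 meV = 0.51 eV
2.25 eV = 2.25 eV
12.1 meV = 0.0121 eV

2.25 eV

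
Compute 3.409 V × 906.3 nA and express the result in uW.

3.409 × 906.3 × 10⁻⁹ = 3089.5767 × 10⁻⁹ W

3.0895767 uW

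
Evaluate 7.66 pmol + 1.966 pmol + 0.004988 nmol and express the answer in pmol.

14.614 pmol

In pmol:
  7.66 pmol → 7.66
  1.966 pmol → 1.966
  0.004988 nmol = 0.004988e3 pmol = 4.988
Sum: 7.66 + 1.966 + 4.988 = 14.614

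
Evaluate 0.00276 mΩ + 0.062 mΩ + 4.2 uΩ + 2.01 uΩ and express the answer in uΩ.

In uΩ:
  0.00276 mΩ = 0.00276e3 uΩ = 2.76
  0.062 mΩ = 0.062e3 uΩ = 62
  4.2 uΩ → 4.2
  2.01 uΩ → 2.01
Sum: 2.76 + 62 + 4.2 + 2.01 = 70.97

70.97 uΩ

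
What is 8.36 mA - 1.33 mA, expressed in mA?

In mA:
  8.36 mA → 8.36
  1.33 mA → 1.33
Difference: 8.36 - 1.33 = 7.03

7.03 mA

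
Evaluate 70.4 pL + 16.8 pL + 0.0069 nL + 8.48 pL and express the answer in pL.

102.58 pL

In pL:
  70.4 pL → 70.4
  16.8 pL → 16.8
  0.0069 nL = 0.0069e3 pL = 6.9
  8.48 pL → 8.48
Sum: 70.4 + 16.8 + 6.9 + 8.48 = 102.58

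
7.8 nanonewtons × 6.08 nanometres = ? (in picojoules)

0.000047424 picojoules

7.8 × 10⁻⁹ × 6.08 × 10⁻⁹ = 47.424 × 10⁻¹⁸ J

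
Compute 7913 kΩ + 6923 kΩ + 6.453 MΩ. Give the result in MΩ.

In MΩ:
  7913 kΩ = 7913 × 10⁻³ MΩ = 7.913
  6923 kΩ = 6923 × 10⁻³ MΩ = 6.923
  6.453 MΩ → 6.453
Sum: 7.913 + 6.923 + 6.453 = 21.289

21.289 MΩ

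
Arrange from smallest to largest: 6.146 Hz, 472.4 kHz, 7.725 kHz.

6.146 Hz < 7.725 kHz < 472.4 kHz

6.146 Hz = 6.146 Hz
472.4 kHz = 472400 Hz
7.725 kHz = 7725 Hz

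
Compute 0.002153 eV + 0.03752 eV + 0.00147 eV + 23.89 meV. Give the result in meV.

In meV:
  0.002153 eV = 0.002153 × 10^3 meV = 2.153
  0.03752 eV = 0.03752 × 10^3 meV = 37.52
  0.00147 eV = 0.00147 × 10^3 meV = 1.47
  23.89 meV → 23.89
Sum: 2.153 + 37.52 + 1.47 + 23.89 = 65.033

65.033 meV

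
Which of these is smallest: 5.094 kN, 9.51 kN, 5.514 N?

5.094 kN = 5094 N
9.51 kN = 9510 N
5.514 N = 5.514 N

5.514 N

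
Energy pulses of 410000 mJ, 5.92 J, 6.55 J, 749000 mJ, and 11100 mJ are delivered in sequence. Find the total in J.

In J:
  410000 mJ = 410000 × 10^-3 J = 410
  5.92 J → 5.92
  6.55 J → 6.55
  749000 mJ = 749000 × 10^-3 J = 749
  11100 mJ = 11100 × 10^-3 J = 11.1
Sum: 410 + 5.92 + 6.55 + 749 + 11.1 = 1182.57

1182.57 J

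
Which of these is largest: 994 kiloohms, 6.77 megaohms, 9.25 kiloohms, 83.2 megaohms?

83.2 megaohms

994 kiloohms = 994000 ohms
6.77 megaohms = 6770000 ohms
9.25 kiloohms = 9250 ohms
83.2 megaohms = 83200000 ohms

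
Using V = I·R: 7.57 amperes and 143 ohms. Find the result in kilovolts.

1.08251 kilovolts

7.57 × 143 = 1082.51 V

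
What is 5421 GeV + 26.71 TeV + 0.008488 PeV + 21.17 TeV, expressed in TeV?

In TeV:
  5421 GeV = 5421 × 10^-3 TeV = 5.421
  26.71 TeV → 26.71
  0.008488 PeV = 0.008488 × 10^3 TeV = 8.488
  21.17 TeV → 21.17
Sum: 5.421 + 26.71 + 8.488 + 21.17 = 61.789

61.789 TeV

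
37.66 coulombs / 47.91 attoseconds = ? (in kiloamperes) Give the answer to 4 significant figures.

786100000000000 kiloamperes

(37.66) / (47.91 × 10⁻¹⁸) = 0.786057 × 10¹⁸ A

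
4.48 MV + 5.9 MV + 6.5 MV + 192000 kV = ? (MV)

208.88 MV

In MV:
  4.48 MV → 4.48
  5.9 MV → 5.9
  6.5 MV → 6.5
  192000 kV = 192000e-3 MV = 192
Sum: 4.48 + 5.9 + 6.5 + 192 = 208.88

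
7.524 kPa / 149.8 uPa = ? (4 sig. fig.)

(7.524 × 10³) / (149.8 × 10⁻⁶) = 0.050227 × 10⁹

50230000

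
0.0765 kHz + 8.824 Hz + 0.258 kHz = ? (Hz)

343.324 Hz

In Hz:
  0.0765 kHz = 0.0765 × 10^3 Hz = 76.5
  8.824 Hz → 8.824
  0.258 kHz = 0.258 × 10^3 Hz = 258
Sum: 76.5 + 8.824 + 258 = 343.324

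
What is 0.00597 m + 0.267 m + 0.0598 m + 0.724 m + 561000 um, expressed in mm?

In mm:
  0.00597 m = 0.00597 × 10³ mm = 5.97
  0.267 m = 0.267 × 10³ mm = 267
  0.0598 m = 0.0598 × 10³ mm = 59.8
  0.724 m = 0.724 × 10³ mm = 724
  561000 um = 561000 × 10⁻³ mm = 561
Sum: 5.97 + 267 + 59.8 + 724 + 561 = 1617.77

1617.77 mm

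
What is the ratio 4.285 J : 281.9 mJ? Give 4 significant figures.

15.20

(4.285) / (281.9 × 10^-3) = 0.0152 × 10^3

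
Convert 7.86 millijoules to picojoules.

7860000000 picojoules

milli = 10^-3, pico = 10^-12; factor is 10^9.
7.86 × 10^9 = 7860000000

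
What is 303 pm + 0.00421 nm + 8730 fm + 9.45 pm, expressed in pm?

In pm:
  303 pm → 303
  0.00421 nm = 0.00421 × 10^3 pm = 4.21
  8730 fm = 8730 × 10^-3 pm = 8.73
  9.45 pm → 9.45
Sum: 303 + 4.21 + 8.73 + 9.45 = 325.39

325.39 pm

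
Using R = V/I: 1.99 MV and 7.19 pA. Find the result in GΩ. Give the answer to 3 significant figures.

(1.99e6) / (7.19e-12) = 0.27677e18 Ω

277000000 GΩ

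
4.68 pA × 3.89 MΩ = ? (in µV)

4.68 × 10⁻¹² × 3.89 × 10⁶ = 18.2052 × 10⁻⁶ V

18.2052 µV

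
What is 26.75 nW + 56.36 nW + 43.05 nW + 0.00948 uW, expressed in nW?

In nW:
  26.75 nW → 26.75
  56.36 nW → 56.36
  43.05 nW → 43.05
  0.00948 uW = 0.00948e3 nW = 9.48
Sum: 26.75 + 56.36 + 43.05 + 9.48 = 135.64

135.64 nW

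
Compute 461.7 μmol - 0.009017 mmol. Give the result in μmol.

In μmol:
  461.7 μmol → 461.7
  0.009017 mmol = 0.009017 × 10³ μmol = 9.017
Difference: 461.7 - 9.017 = 452.683

452.683 μmol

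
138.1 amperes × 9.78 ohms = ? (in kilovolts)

1.350618 kilovolts

138.1 × 9.78 = 1350.618 V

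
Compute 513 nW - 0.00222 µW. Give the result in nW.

510.78 nW

In nW:
  513 nW → 513
  0.00222 µW = 0.00222 × 10³ nW = 2.22
Difference: 513 - 2.22 = 510.78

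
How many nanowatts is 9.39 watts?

(no prefix) = 10⁰, nano = 10⁻⁹; factor is 10⁹.
9.39 × 10⁹ = 9390000000

9390000000 nanowatts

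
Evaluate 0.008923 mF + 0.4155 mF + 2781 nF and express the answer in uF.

427.204 uF

In uF:
  0.008923 mF = 0.008923 × 10³ uF = 8.923
  0.4155 mF = 0.4155 × 10³ uF = 415.5
  2781 nF = 2781 × 10⁻³ uF = 2.781
Sum: 8.923 + 415.5 + 2.781 = 427.204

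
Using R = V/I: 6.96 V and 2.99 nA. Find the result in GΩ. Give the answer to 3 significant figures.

(6.96) / (2.99e-9) = 2.3278e9 Ω

2.33 GΩ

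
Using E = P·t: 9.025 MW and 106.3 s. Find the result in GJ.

0.9593575 GJ

9.025 × 10⁶ × 106.3 = 959.3575 × 10⁶ J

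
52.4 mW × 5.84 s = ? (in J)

52.4e-3 × 5.84 = 306.016e-3 J

0.306016 J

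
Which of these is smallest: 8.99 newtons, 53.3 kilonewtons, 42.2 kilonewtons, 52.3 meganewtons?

8.99 newtons

8.99 newtons = 8.99 newtons
53.3 kilonewtons = 53300 newtons
42.2 kilonewtons = 42200 newtons
52.3 meganewtons = 52300000 newtons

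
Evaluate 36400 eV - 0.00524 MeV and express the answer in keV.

31.16 keV

In keV:
  36400 eV = 36400 × 10^-3 keV = 36.4
  0.00524 MeV = 0.00524 × 10^3 keV = 5.24
Difference: 36.4 - 5.24 = 31.16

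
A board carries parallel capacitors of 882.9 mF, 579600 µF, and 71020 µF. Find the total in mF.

1533.52 mF

In mF:
  882.9 mF → 882.9
  579600 µF = 579600 × 10^-3 mF = 579.6
  71020 µF = 71020 × 10^-3 mF = 71.02
Sum: 882.9 + 579.6 + 71.02 = 1533.52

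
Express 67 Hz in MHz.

(no prefix) = 1e0, mega = 1e6; factor is 1e-6.
67 × 1e-6 = 0.000067

0.000067 MHz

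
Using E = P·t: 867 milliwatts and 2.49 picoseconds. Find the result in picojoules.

867e-3 × 2.49e-12 = 2158.83e-15 J

2.15883 picojoules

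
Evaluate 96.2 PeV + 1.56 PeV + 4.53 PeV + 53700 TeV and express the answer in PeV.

In PeV:
  96.2 PeV → 96.2
  1.56 PeV → 1.56
  4.53 PeV → 4.53
  53700 TeV = 53700e-3 PeV = 53.7
Sum: 96.2 + 1.56 + 4.53 + 53.7 = 155.99

155.99 PeV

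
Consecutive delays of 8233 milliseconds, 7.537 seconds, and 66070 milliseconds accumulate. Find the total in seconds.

81.84 seconds

In seconds:
  8233 milliseconds = 8233e-3 seconds = 8.233
  7.537 seconds → 7.537
  66070 milliseconds = 66070e-3 seconds = 66.07
Sum: 8.233 + 7.537 + 66.07 = 81.84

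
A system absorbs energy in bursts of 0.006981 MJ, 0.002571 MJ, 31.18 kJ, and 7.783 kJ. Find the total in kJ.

In kJ:
  0.006981 MJ = 0.006981 × 10³ kJ = 6.981
  0.002571 MJ = 0.002571 × 10³ kJ = 2.571
  31.18 kJ → 31.18
  7.783 kJ → 7.783
Sum: 6.981 + 2.571 + 31.18 + 7.783 = 48.515

48.515 kJ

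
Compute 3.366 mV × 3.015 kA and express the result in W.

3.366e-3 × 3.015e3 = 10.14849 W

10.14849 W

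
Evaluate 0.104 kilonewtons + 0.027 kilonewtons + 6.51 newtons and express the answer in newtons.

In newtons:
  0.104 kilonewtons = 0.104 × 10³ newtons = 104
  0.027 kilonewtons = 0.027 × 10³ newtons = 27
  6.51 newtons → 6.51
Sum: 104 + 27 + 6.51 = 137.51

137.51 newtons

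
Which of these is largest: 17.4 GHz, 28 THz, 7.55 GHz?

17.4 GHz = 17400000000 Hz
28 THz = 28000000000000 Hz
7.55 GHz = 7550000000 Hz

28 THz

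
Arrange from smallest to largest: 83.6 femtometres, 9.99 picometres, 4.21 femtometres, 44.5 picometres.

83.6 femtometres = 0.0000000000000836 metres
9.99 picometres = 0.00000000000999 metres
4.21 femtometres = 0.00000000000000421 metres
44.5 picometres = 0.0000000000445 metres

4.21 femtometres < 83.6 femtometres < 9.99 picometres < 44.5 picometres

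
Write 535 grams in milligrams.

(no prefix) = 10⁰, milli = 10⁻³; factor is 10³.
535 × 10³ = 535000

535000 milligrams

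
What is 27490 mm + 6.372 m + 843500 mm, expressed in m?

In m:
  27490 mm = 27490 × 10^-3 m = 27.49
  6.372 m → 6.372
  843500 mm = 843500 × 10^-3 m = 843.5
Sum: 27.49 + 6.372 + 843.5 = 877.362

877.362 m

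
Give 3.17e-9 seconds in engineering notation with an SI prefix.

= 3.17e-9 seconds; 1e-9 is nano.

3.17 nanoseconds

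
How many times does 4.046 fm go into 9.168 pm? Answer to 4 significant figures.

(9.168 × 10^-12) / (4.046 × 10^-15) = 2.2659 × 10^3

2266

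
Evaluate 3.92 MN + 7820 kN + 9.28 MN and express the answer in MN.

In MN:
  3.92 MN → 3.92
  7820 kN = 7820e-3 MN = 7.82
  9.28 MN → 9.28
Sum: 3.92 + 7.82 + 9.28 = 21.02

21.02 MN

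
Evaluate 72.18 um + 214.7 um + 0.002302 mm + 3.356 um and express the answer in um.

292.538 um

In um:
  72.18 um → 72.18
  214.7 um → 214.7
  0.002302 mm = 0.002302e3 um = 2.302
  3.356 um → 3.356
Sum: 72.18 + 214.7 + 2.302 + 3.356 = 292.538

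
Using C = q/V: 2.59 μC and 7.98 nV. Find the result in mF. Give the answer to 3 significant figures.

325000 mF

(2.59 × 10⁻⁶) / (7.98 × 10⁻⁹) = 0.32456 × 10³ F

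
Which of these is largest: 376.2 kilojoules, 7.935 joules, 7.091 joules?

376.2 kilojoules

376.2 kilojoules = 376200 joules
7.935 joules = 7.935 joules
7.091 joules = 7.091 joules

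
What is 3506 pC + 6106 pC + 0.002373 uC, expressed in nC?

11.985 nC

In nC:
  3506 pC = 3506e-3 nC = 3.506
  6106 pC = 6106e-3 nC = 6.106
  0.002373 uC = 0.002373e3 nC = 2.373
Sum: 3.506 + 6.106 + 2.373 = 11.985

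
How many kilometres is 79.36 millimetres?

milli = 10⁻³, kilo = 10³; factor is 10⁻⁶.
79.36 × 10⁻⁶ = 0.00007936

0.00007936 kilometres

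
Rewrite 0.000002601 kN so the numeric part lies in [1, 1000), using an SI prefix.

2.601 mN

= 2.601 × 10⁻³ N; 10⁻³ is milli.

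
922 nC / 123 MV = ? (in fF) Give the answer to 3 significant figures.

(922e-9) / (123e6) = 7.4959e-15 F

7.50 fF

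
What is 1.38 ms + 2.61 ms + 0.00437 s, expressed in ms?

8.36 ms

In ms:
  1.38 ms → 1.38
  2.61 ms → 2.61
  0.00437 s = 0.00437e3 ms = 4.37
Sum: 1.38 + 2.61 + 4.37 = 8.36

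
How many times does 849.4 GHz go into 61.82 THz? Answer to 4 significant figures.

(61.82 × 10^12) / (849.4 × 10^9) = 0.072781 × 10^3

72.78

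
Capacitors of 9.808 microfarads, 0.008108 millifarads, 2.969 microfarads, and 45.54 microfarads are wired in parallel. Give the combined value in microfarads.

In microfarads:
  9.808 microfarads → 9.808
  0.008108 millifarads = 0.008108e3 microfarads = 8.108
  2.969 microfarads → 2.969
  45.54 microfarads → 45.54
Sum: 9.808 + 8.108 + 2.969 + 45.54 = 66.425

66.425 microfarads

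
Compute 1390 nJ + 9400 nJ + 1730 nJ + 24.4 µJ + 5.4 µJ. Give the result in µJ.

42.32 µJ

In µJ:
  1390 nJ = 1390 × 10⁻³ µJ = 1.39
  9400 nJ = 9400 × 10⁻³ µJ = 9.4
  1730 nJ = 1730 × 10⁻³ µJ = 1.73
  24.4 µJ → 24.4
  5.4 µJ → 5.4
Sum: 1.39 + 9.4 + 1.73 + 24.4 + 5.4 = 42.32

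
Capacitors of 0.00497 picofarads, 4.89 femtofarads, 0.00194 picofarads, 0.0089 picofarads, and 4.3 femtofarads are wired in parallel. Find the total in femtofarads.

In femtofarads:
  0.00497 picofarads = 0.00497e3 femtofarads = 4.97
  4.89 femtofarads → 4.89
  0.00194 picofarads = 0.00194e3 femtofarads = 1.94
  0.0089 picofarads = 0.0089e3 femtofarads = 8.9
  4.3 femtofarads → 4.3
Sum: 4.97 + 4.89 + 1.94 + 8.9 + 4.3 = 25

25 femtofarads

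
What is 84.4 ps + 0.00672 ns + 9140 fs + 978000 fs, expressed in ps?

In ps:
  84.4 ps → 84.4
  0.00672 ns = 0.00672 × 10³ ps = 6.72
  9140 fs = 9140 × 10⁻³ ps = 9.14
  978000 fs = 978000 × 10⁻³ ps = 978
Sum: 84.4 + 6.72 + 9.14 + 978 = 1078.26

1078.26 ps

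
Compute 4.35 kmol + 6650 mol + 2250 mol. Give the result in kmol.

In kmol:
  4.35 kmol → 4.35
  6650 mol = 6650 × 10⁻³ kmol = 6.65
  2250 mol = 2250 × 10⁻³ kmol = 2.25
Sum: 4.35 + 6.65 + 2.25 = 13.25

13.25 kmol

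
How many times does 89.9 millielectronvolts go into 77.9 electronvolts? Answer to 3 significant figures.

(77.9) / (89.9 × 10^-3) = 0.8665 × 10^3

867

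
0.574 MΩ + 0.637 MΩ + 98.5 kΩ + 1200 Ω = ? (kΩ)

1310.7 kΩ

In kΩ:
  0.574 MΩ = 0.574 × 10^3 kΩ = 574
  0.637 MΩ = 0.637 × 10^3 kΩ = 637
  98.5 kΩ → 98.5
  1200 Ω = 1200 × 10^-3 kΩ = 1.2
Sum: 574 + 637 + 98.5 + 1.2 = 1310.7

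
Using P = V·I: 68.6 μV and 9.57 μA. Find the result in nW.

0.656502 nW

68.6 × 10⁻⁶ × 9.57 × 10⁻⁶ = 656.502 × 10⁻¹² W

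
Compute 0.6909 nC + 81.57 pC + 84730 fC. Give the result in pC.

857.2 pC

In pC:
  0.6909 nC = 0.6909 × 10^3 pC = 690.9
  81.57 pC → 81.57
  84730 fC = 84730 × 10^-3 pC = 84.73
Sum: 690.9 + 81.57 + 84.73 = 857.2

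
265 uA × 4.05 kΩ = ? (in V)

265 × 10⁻⁶ × 4.05 × 10³ = 1073.25 × 10⁻³ V

1.07325 V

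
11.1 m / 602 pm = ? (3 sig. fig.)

18400000000

(11.1) / (602 × 10^-12) = 0.01844 × 10^12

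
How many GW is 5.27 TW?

5270 GW

tera = 10^12, giga = 10^9; factor is 10^3.
5.27 × 10^3 = 5270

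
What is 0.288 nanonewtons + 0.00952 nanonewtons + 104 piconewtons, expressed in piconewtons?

401.52 piconewtons

In piconewtons:
  0.288 nanonewtons = 0.288e3 piconewtons = 288
  0.00952 nanonewtons = 0.00952e3 piconewtons = 9.52
  104 piconewtons → 104
Sum: 288 + 9.52 + 104 = 401.52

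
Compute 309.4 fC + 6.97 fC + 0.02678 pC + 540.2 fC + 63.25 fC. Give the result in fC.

946.6 fC

In fC:
  309.4 fC → 309.4
  6.97 fC → 6.97
  0.02678 pC = 0.02678e3 fC = 26.78
  540.2 fC → 540.2
  63.25 fC → 63.25
Sum: 309.4 + 6.97 + 26.78 + 540.2 + 63.25 = 946.6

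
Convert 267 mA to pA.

milli = 10^-3, pico = 10^-12; factor is 10^9.
267 × 10^9 = 267000000000

267000000000 pA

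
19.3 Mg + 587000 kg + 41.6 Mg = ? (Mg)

In Mg:
  19.3 Mg → 19.3
  587000 kg = 587000e-3 Mg = 587
  41.6 Mg → 41.6
Sum: 19.3 + 587 + 41.6 = 647.9

647.9 Mg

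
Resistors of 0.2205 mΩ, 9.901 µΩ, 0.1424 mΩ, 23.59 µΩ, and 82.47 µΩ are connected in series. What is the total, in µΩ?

478.861 µΩ

In µΩ:
  0.2205 mΩ = 0.2205e3 µΩ = 220.5
  9.901 µΩ → 9.901
  0.1424 mΩ = 0.1424e3 µΩ = 142.4
  23.59 µΩ → 23.59
  82.47 µΩ → 82.47
Sum: 220.5 + 9.901 + 142.4 + 23.59 + 82.47 = 478.861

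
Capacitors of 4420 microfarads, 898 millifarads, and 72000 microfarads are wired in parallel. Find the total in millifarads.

974.42 millifarads

In millifarads:
  4420 microfarads = 4420 × 10⁻³ millifarads = 4.42
  898 millifarads → 898
  72000 microfarads = 72000 × 10⁻³ millifarads = 72
Sum: 4.42 + 898 + 72 = 974.42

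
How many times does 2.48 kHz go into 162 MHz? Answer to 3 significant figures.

65300

(162e6) / (2.48e3) = 65.32e3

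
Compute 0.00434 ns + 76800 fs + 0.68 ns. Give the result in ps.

In ps:
  0.00434 ns = 0.00434 × 10^3 ps = 4.34
  76800 fs = 76800 × 10^-3 ps = 76.8
  0.68 ns = 0.68 × 10^3 ps = 680
Sum: 4.34 + 76.8 + 680 = 761.14

761.14 ps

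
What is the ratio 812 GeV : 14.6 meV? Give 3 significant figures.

(812 × 10^9) / (14.6 × 10^-3) = 55.62 × 10^12

55600000000000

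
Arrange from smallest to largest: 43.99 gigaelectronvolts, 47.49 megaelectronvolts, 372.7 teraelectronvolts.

43.99 gigaelectronvolts = 43990000000 electronvolts
47.49 megaelectronvolts = 47490000 electronvolts
372.7 teraelectronvolts = 372700000000000 electronvolts

47.49 megaelectronvolts < 43.99 gigaelectronvolts < 372.7 teraelectronvolts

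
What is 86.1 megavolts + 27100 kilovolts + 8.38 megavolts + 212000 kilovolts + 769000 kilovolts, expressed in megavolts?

In megavolts:
  86.1 megavolts → 86.1
  27100 kilovolts = 27100e-3 megavolts = 27.1
  8.38 megavolts → 8.38
  212000 kilovolts = 212000e-3 megavolts = 212
  769000 kilovolts = 769000e-3 megavolts = 769
Sum: 86.1 + 27.1 + 8.38 + 212 + 769 = 1102.58

1102.58 megavolts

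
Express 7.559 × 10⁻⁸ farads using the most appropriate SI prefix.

= 75.59 × 10⁻⁹ farads; 10⁻⁹ is nano.

75.59 nanofarads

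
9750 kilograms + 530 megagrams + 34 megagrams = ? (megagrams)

573.75 megagrams

In megagrams:
  9750 kilograms = 9750e-3 megagrams = 9.75
  530 megagrams → 530
  34 megagrams → 34
Sum: 9.75 + 530 + 34 = 573.75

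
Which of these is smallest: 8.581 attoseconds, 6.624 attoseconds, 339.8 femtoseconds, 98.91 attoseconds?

6.624 attoseconds

8.581 attoseconds = 0.000000000000000008581 seconds
6.624 attoseconds = 0.000000000000000006624 seconds
339.8 femtoseconds = 0.0000000000003398 seconds
98.91 attoseconds = 0.00000000000000009891 seconds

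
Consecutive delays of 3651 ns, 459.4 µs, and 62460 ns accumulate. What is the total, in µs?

525.511 µs

In µs:
  3651 ns = 3651 × 10⁻³ µs = 3.651
  459.4 µs → 459.4
  62460 ns = 62460 × 10⁻³ µs = 62.46
Sum: 3.651 + 459.4 + 62.46 = 525.511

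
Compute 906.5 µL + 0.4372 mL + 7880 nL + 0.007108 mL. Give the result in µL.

In µL:
  906.5 µL → 906.5
  0.4372 mL = 0.4372 × 10^3 µL = 437.2
  7880 nL = 7880 × 10^-3 µL = 7.88
  0.007108 mL = 0.007108 × 10^3 µL = 7.108
Sum: 906.5 + 437.2 + 7.88 + 7.108 = 1358.688

1358.688 µL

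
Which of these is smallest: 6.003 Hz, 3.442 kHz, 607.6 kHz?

6.003 Hz = 6.003 Hz
3.442 kHz = 3442 Hz
607.6 kHz = 607600 Hz

6.003 Hz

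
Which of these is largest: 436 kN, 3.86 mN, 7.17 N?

436 kN = 436000 N
3.86 mN = 0.00386 N
7.17 N = 7.17 N

436 kN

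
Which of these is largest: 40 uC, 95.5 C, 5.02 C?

95.5 C

40 uC = 0.00004 C
95.5 C = 95.5 C
5.02 C = 5.02 C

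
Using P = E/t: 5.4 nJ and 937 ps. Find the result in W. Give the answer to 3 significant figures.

(5.4 × 10^-9) / (937 × 10^-12) = 0.0057631 × 10^3 W

5.76 W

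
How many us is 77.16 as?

atto = 1e-18, micro = 1e-6; factor is 1e-12.
77.16 × 1e-12 = 0.00000000007716

0.00000000007716 us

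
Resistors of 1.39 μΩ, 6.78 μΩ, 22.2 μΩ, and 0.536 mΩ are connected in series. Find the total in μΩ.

566.37 μΩ

In μΩ:
  1.39 μΩ → 1.39
  6.78 μΩ → 6.78
  22.2 μΩ → 22.2
  0.536 mΩ = 0.536 × 10³ μΩ = 536
Sum: 1.39 + 6.78 + 22.2 + 536 = 566.37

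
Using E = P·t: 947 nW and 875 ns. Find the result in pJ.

947 × 10^-9 × 875 × 10^-9 = 828625 × 10^-18 J

0.828625 pJ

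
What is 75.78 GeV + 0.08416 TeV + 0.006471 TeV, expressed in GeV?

166.411 GeV

In GeV:
  75.78 GeV → 75.78
  0.08416 TeV = 0.08416 × 10^3 GeV = 84.16
  0.006471 TeV = 0.006471 × 10^3 GeV = 6.471
Sum: 75.78 + 84.16 + 6.471 = 166.411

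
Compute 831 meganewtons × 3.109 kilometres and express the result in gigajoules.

2583.579 gigajoules

831e6 × 3.109e3 = 2583.579e9 J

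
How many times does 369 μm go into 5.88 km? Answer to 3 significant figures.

15900000

(5.88 × 10³) / (369 × 10⁻⁶) = 0.01593 × 10⁹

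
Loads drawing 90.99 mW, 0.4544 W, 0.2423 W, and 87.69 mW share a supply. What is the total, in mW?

In mW:
  90.99 mW → 90.99
  0.4544 W = 0.4544 × 10^3 mW = 454.4
  0.2423 W = 0.2423 × 10^3 mW = 242.3
  87.69 mW → 87.69
Sum: 90.99 + 454.4 + 242.3 + 87.69 = 875.38

875.38 mW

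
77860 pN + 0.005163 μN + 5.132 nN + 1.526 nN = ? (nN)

89.681 nN

In nN:
  77860 pN = 77860e-3 nN = 77.86
  0.005163 μN = 0.005163e3 nN = 5.163
  5.132 nN → 5.132
  1.526 nN → 1.526
Sum: 77.86 + 5.163 + 5.132 + 1.526 = 89.681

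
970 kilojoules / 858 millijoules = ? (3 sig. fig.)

(970 × 10³) / (858 × 10⁻³) = 1.131 × 10⁶

1130000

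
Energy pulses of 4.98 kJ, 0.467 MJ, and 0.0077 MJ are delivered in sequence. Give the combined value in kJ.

In kJ:
  4.98 kJ → 4.98
  0.467 MJ = 0.467 × 10³ kJ = 467
  0.0077 MJ = 0.0077 × 10³ kJ = 7.7
Sum: 4.98 + 467 + 7.7 = 479.68

479.68 kJ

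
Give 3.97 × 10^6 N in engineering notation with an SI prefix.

3.97 MN

= 3.97 × 10^6 N; 10^6 is mega.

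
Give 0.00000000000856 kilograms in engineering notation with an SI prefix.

8.56 nanograms

= 8.56 × 10^-9 grams; 10^-9 is nano.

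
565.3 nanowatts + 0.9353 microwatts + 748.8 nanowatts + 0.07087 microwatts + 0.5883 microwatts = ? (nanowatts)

In nanowatts:
  565.3 nanowatts → 565.3
  0.9353 microwatts = 0.9353 × 10^3 nanowatts = 935.3
  748.8 nanowatts → 748.8
  0.07087 microwatts = 0.07087 × 10^3 nanowatts = 70.87
  0.5883 microwatts = 0.5883 × 10^3 nanowatts = 588.3
Sum: 565.3 + 935.3 + 748.8 + 70.87 + 588.3 = 2908.57

2908.57 nanowatts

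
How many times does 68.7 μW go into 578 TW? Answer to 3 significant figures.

8410000000000000000

(578 × 10^12) / (68.7 × 10^-6) = 8.413 × 10^18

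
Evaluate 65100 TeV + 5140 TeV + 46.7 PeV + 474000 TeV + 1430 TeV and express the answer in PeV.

In PeV:
  65100 TeV = 65100 × 10^-3 PeV = 65.1
  5140 TeV = 5140 × 10^-3 PeV = 5.14
  46.7 PeV → 46.7
  474000 TeV = 474000 × 10^-3 PeV = 474
  1430 TeV = 1430 × 10^-3 PeV = 1.43
Sum: 65.1 + 5.14 + 46.7 + 474 + 1.43 = 592.37

592.37 PeV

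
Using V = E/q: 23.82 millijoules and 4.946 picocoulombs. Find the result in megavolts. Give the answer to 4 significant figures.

4816 megavolts

(23.82 × 10^-3) / (4.946 × 10^-12) = 4.81601 × 10^9 V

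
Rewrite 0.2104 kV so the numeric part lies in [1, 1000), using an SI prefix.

= 210.4 V; mantissa already in [1, 1000).

210.4 V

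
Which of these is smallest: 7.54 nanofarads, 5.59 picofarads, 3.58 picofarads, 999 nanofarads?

7.54 nanofarads = 0.00000000754 farads
5.59 picofarads = 0.00000000000559 farads
3.58 picofarads = 0.00000000000358 farads
999 nanofarads = 0.000000999 farads

3.58 picofarads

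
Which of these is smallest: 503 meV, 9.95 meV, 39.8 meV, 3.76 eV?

503 meV = 0.503 eV
9.95 meV = 0.00995 eV
39.8 meV = 0.0398 eV
3.76 eV = 3.76 eV

9.95 meV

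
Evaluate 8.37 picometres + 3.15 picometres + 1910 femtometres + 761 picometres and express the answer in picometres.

774.43 picometres

In picometres:
  8.37 picometres → 8.37
  3.15 picometres → 3.15
  1910 femtometres = 1910 × 10^-3 picometres = 1.91
  761 picometres → 761
Sum: 8.37 + 3.15 + 1.91 + 761 = 774.43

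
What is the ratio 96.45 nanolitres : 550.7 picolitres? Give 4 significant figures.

175.1

(96.45 × 10⁻⁹) / (550.7 × 10⁻¹²) = 0.17514 × 10³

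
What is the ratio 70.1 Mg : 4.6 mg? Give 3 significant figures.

15200000000

(70.1 × 10^6) / (4.6 × 10^-3) = 15.24 × 10^9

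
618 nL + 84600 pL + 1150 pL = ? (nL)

703.75 nL

In nL:
  618 nL → 618
  84600 pL = 84600 × 10⁻³ nL = 84.6
  1150 pL = 1150 × 10⁻³ nL = 1.15
Sum: 618 + 84.6 + 1.15 = 703.75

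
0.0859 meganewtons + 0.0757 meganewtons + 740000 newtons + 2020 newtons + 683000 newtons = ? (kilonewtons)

In kilonewtons:
  0.0859 meganewtons = 0.0859 × 10^3 kilonewtons = 85.9
  0.0757 meganewtons = 0.0757 × 10^3 kilonewtons = 75.7
  740000 newtons = 740000 × 10^-3 kilonewtons = 740
  2020 newtons = 2020 × 10^-3 kilonewtons = 2.02
  683000 newtons = 683000 × 10^-3 kilonewtons = 683
Sum: 85.9 + 75.7 + 740 + 2.02 + 683 = 1586.62

1586.62 kilonewtons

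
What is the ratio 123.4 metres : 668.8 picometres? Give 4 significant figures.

184500000000

(123.4) / (668.8 × 10⁻¹²) = 0.18451 × 10¹²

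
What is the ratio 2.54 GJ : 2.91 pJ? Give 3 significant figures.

873000000000000000000

(2.54 × 10^9) / (2.91 × 10^-12) = 0.8729 × 10^21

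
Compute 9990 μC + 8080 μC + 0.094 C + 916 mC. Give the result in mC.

In mC:
  9990 μC = 9990 × 10⁻³ mC = 9.99
  8080 μC = 8080 × 10⁻³ mC = 8.08
  0.094 C = 0.094 × 10³ mC = 94
  916 mC → 916
Sum: 9.99 + 8.08 + 94 + 916 = 1028.07

1028.07 mC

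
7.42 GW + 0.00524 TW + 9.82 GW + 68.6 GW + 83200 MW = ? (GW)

In GW:
  7.42 GW → 7.42
  0.00524 TW = 0.00524e3 GW = 5.24
  9.82 GW → 9.82
  68.6 GW → 68.6
  83200 MW = 83200e-3 GW = 83.2
Sum: 7.42 + 5.24 + 9.82 + 68.6 + 83.2 = 174.28

174.28 GW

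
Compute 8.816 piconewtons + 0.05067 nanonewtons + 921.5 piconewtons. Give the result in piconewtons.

980.986 piconewtons

In piconewtons:
  8.816 piconewtons → 8.816
  0.05067 nanonewtons = 0.05067e3 piconewtons = 50.67
  921.5 piconewtons → 921.5
Sum: 8.816 + 50.67 + 921.5 = 980.986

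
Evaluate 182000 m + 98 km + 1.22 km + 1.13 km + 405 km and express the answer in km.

687.35 km

In km:
  182000 m = 182000 × 10^-3 km = 182
  98 km → 98
  1.22 km → 1.22
  1.13 km → 1.13
  405 km → 405
Sum: 182 + 98 + 1.22 + 1.13 + 405 = 687.35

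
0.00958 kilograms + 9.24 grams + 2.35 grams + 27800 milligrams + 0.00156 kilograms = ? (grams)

In grams:
  0.00958 kilograms = 0.00958 × 10³ grams = 9.58
  9.24 grams → 9.24
  2.35 grams → 2.35
  27800 milligrams = 27800 × 10⁻³ grams = 27.8
  0.00156 kilograms = 0.00156 × 10³ grams = 1.56
Sum: 9.58 + 9.24 + 2.35 + 27.8 + 1.56 = 50.53

50.53 grams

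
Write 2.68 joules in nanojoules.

(no prefix) = 1e0, nano = 1e-9; factor is 1e9.
2.68 × 1e9 = 2680000000

2680000000 nanojoules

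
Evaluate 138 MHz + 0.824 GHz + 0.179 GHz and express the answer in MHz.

In MHz:
  138 MHz → 138
  0.824 GHz = 0.824e3 MHz = 824
  0.179 GHz = 0.179e3 MHz = 179
Sum: 138 + 824 + 179 = 1141

1141 MHz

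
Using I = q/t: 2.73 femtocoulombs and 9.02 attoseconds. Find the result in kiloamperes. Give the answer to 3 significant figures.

(2.73e-15) / (9.02e-18) = 0.30266e3 A

0.303 kiloamperes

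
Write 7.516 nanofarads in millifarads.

nano = 1e-9, milli = 1e-3; factor is 1e-6.
7.516 × 1e-6 = 0.000007516

0.000007516 millifarads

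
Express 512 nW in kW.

nano = 1e-9, kilo = 1e3; factor is 1e-12.
512 × 1e-12 = 0.000000000512

0.000000000512 kW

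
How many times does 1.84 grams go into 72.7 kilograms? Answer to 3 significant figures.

(72.7 × 10³) / (1.84) = 39.51 × 10³

39500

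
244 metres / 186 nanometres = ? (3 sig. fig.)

1310000000

(244) / (186 × 10⁻⁹) = 1.312 × 10⁹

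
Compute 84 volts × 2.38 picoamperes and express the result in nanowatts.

84 × 2.38 × 10⁻¹² = 199.92 × 10⁻¹² W

0.19992 nanowatts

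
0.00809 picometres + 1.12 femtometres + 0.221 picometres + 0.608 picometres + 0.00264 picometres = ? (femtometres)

In femtometres:
  0.00809 picometres = 0.00809 × 10³ femtometres = 8.09
  1.12 femtometres → 1.12
  0.221 picometres = 0.221 × 10³ femtometres = 221
  0.608 picometres = 0.608 × 10³ femtometres = 608
  0.00264 picometres = 0.00264 × 10³ femtometres = 2.64
Sum: 8.09 + 1.12 + 221 + 608 + 2.64 = 840.85

840.85 femtometres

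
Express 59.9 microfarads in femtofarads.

micro = 1e-6, femto = 1e-15; factor is 1e9.
59.9 × 1e9 = 59900000000

59900000000 femtofarads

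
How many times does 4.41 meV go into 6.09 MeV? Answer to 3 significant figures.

(6.09 × 10⁶) / (4.41 × 10⁻³) = 1.381 × 10⁹

1380000000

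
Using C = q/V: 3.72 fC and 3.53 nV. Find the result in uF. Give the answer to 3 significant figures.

(3.72e-15) / (3.53e-9) = 1.0538e-6 F

1.05 uF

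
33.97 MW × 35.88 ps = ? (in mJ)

33.97 × 10⁶ × 35.88 × 10⁻¹² = 1218.8436 × 10⁻⁶ J

1.2188436 mJ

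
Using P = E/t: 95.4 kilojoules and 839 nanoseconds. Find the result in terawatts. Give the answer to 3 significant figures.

0.114 terawatts

(95.4e3) / (839e-9) = 0.11371e12 W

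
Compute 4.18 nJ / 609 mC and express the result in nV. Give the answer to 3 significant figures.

6.86 nV

(4.18 × 10⁻⁹) / (609 × 10⁻³) = 0.0068637 × 10⁻⁶ V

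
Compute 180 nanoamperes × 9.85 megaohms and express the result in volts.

1.773 volts

180 × 10^-9 × 9.85 × 10^6 = 1773 × 10^-3 V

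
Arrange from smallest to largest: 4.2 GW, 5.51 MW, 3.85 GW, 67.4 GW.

5.51 MW < 3.85 GW < 4.2 GW < 67.4 GW

4.2 GW = 4200000000 W
5.51 MW = 5510000 W
3.85 GW = 3850000000 W
67.4 GW = 67400000000 W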